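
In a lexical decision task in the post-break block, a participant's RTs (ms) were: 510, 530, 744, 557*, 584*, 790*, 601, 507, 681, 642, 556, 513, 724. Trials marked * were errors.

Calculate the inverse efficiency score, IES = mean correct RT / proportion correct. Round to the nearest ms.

Correct trials (n=10): 510, 530, 744, 601, 507, 681, 642, 556, 513, 724
Mean correct RT = 6008/10 = 600.8000 ms
Proportion correct = 10/13
IES = 600.8000 / (10/13) = 781.040 ms

781 ms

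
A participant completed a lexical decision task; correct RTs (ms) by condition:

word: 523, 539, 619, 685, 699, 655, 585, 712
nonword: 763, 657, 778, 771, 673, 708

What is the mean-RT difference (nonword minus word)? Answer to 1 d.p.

97.9 ms

M(word) = 5017/8 = 627.125
M(nonword) = 4350/6 = 725.000
Difference = 725.000 − 627.125 = 97.875 ms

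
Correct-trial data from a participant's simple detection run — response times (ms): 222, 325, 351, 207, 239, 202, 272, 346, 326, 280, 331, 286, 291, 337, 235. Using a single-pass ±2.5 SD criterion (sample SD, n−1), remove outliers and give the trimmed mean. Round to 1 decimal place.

283.3 ms

n = 15, ΣRT = 4250, M = 283.333
Σ(x−M)² = 37925.33; s = √(37925.33/14) = 52.048
Cutoffs: 283.333 ± 2.5·52.048 → [153.2, 413.5]
No RTs fall outside the cutoffs; all 15 retained. Mean = 4250/15 = 283.333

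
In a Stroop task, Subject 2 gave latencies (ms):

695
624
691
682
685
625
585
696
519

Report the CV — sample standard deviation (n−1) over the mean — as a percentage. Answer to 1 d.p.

n = 9, Σ = 5802, M = 644.6667
Σ(x−M)² = 30502.000; s = √(30502.000/8) = 61.7475
CV = 61.7475 / 644.6667 = 0.09578 = 9.578%

9.6%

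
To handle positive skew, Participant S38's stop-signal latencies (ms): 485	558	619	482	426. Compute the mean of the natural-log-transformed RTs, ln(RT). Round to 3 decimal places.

6.234

ln(RT): 6.1841, 6.3244, 6.4281, 6.1779, 6.0544
Σ ln(RT) = 31.1690
Mean = 31.1690/5 = 6.23380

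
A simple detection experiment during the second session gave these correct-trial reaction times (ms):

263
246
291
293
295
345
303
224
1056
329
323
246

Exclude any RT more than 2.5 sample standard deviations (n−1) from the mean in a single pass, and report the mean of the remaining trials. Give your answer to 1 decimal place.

287.1 ms

n = 12, ΣRT = 4214, M = 351.167
Σ(x−M)² = 556655.67; s = √(556655.67/11) = 224.956
Cutoffs: 351.167 ± 2.5·224.956 → [-211.2, 913.6]
Outside: 1056 → excluded.
Retained (n=11): Σ = 3158, mean = 3158/11 = 287.091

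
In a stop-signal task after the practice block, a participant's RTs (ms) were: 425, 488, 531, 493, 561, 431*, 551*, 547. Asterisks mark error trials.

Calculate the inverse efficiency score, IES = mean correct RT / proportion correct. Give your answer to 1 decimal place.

676.7 ms

Correct trials (n=6): 425, 488, 531, 493, 561, 547
Mean correct RT = 3045/6 = 507.5000 ms
Proportion correct = 6/8
IES = 507.5000 / (6/8) = 676.667 ms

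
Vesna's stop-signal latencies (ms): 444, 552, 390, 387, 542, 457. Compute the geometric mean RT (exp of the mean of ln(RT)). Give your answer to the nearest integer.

ln(RT): 6.0958, 6.3135, 5.9661, 5.9584, 6.2953, 6.1247
Mean ln(RT) = 36.7539/6 = 6.12565
Geometric mean = exp(6.12565) = 457.44 ms

457 ms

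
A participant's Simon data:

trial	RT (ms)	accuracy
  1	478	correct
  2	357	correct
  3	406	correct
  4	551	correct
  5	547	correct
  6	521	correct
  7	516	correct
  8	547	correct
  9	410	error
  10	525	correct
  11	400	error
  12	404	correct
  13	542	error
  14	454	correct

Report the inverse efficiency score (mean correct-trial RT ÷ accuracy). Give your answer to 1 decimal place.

Correct trials (n=11): 478, 357, 406, 551, 547, 521, 516, 547, 525, 404, 454
Mean correct RT = 5306/11 = 482.3636 ms
Proportion correct = 11/14
IES = 482.3636 / (11/14) = 613.917 ms

613.9 ms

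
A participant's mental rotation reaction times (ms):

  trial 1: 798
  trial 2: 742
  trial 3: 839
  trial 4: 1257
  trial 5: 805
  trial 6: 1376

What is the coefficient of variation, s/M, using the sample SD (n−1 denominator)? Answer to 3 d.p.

n = 6, Σ = 5817, M = 969.5000
Σ(x−M)² = 373157.500; s = √(373157.500/5) = 273.1877
CV = 273.1877 / 969.5000 = 0.28178

0.282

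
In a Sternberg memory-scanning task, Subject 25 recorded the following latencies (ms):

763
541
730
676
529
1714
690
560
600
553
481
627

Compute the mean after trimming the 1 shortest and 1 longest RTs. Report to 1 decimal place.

Sorted: 481, 529, 541, 553, 560, 600, 627, 676, 690, 730, 763, 1714
Drop lowest 1 (481) and highest 1 (1714)
Remaining (n=10): Σ = 6269, mean = 6269/10 = 626.900

626.9 ms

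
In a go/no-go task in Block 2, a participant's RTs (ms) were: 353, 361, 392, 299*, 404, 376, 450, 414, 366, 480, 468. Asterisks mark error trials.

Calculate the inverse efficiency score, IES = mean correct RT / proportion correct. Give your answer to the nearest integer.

447 ms

Correct trials (n=10): 353, 361, 392, 404, 376, 450, 414, 366, 480, 468
Mean correct RT = 4064/10 = 406.4000 ms
Proportion correct = 10/11
IES = 406.4000 / (10/11) = 447.040 ms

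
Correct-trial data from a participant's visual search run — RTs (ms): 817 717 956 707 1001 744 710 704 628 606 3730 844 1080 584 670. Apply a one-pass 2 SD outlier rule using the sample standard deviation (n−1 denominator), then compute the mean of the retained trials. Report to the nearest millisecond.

n = 15, ΣRT = 14498, M = 966.533
Σ(x−M)² = 8481027.73; s = √(8481027.73/14) = 778.324
Cutoffs: 966.533 ± 2·778.324 → [-590.1, 2523.2]
Outside: 3730 → excluded.
Retained (n=14): Σ = 10768, mean = 10768/14 = 769.143

769 ms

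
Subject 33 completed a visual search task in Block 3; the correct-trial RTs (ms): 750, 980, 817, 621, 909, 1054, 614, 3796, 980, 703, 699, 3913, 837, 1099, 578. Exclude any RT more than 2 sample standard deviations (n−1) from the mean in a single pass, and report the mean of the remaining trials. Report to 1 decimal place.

818.5 ms

n = 15, ΣRT = 18350, M = 1223.333
Σ(x−M)² = 16348905.33; s = √(16348905.33/14) = 1080.638
Cutoffs: 1223.333 ± 2·1080.638 → [-937.9, 3384.6]
Outside: 3796, 3913 → excluded.
Retained (n=13): Σ = 10641, mean = 10641/13 = 818.538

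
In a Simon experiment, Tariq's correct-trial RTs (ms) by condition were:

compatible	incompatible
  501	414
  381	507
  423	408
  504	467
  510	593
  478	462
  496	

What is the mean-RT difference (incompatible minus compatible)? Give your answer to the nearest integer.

5 ms

M(compatible) = 3293/7 = 470.429
M(incompatible) = 2851/6 = 475.167
Difference = 475.167 − 470.429 = 4.738 ms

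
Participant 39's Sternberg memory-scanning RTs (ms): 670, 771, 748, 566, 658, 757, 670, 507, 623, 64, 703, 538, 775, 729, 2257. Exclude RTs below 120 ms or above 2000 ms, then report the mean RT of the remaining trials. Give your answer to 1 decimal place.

Excluded: 64, 2257
Retained (n=13): Σ = 8715
Mean = 8715/13 = 670.3846

670.4 ms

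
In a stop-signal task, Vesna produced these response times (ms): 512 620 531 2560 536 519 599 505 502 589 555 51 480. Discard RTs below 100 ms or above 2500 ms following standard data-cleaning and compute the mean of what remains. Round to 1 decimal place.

Excluded: 51, 2560
Retained (n=11): Σ = 5948
Mean = 5948/11 = 540.7273

540.7 ms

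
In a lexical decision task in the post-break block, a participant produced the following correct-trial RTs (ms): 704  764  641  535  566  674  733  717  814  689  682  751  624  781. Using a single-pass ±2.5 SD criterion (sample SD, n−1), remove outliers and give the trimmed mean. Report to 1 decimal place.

691.1 ms

n = 14, ΣRT = 9675, M = 691.071
Σ(x−M)² = 82090.93; s = √(82090.93/13) = 79.465
Cutoffs: 691.071 ± 2.5·79.465 → [492.4, 889.7]
No RTs fall outside the cutoffs; all 14 retained. Mean = 9675/14 = 691.071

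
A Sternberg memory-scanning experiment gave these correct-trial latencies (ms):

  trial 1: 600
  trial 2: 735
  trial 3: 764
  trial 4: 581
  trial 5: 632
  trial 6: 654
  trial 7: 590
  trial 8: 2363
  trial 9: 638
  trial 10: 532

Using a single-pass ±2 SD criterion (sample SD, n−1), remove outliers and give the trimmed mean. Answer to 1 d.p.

636.2 ms

n = 10, ΣRT = 8089, M = 808.900
Σ(x−M)² = 2727366.90; s = √(2727366.90/9) = 550.491
Cutoffs: 808.900 ± 2·550.491 → [-292.1, 1909.9]
Outside: 2363 → excluded.
Retained (n=9): Σ = 5726, mean = 5726/9 = 636.222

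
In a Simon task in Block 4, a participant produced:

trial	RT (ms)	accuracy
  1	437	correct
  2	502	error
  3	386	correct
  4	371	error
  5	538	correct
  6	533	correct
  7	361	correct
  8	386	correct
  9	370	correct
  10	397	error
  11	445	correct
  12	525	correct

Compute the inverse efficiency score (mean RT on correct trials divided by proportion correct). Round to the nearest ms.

Correct trials (n=9): 437, 386, 538, 533, 361, 386, 370, 445, 525
Mean correct RT = 3981/9 = 442.3333 ms
Proportion correct = 9/12
IES = 442.3333 / (9/12) = 589.778 ms

590 ms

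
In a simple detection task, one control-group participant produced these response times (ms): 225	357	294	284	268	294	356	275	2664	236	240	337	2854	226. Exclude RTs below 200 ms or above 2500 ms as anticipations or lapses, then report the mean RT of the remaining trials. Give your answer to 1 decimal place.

282.7 ms

Excluded: 2664, 2854
Retained (n=12): Σ = 3392
Mean = 3392/12 = 282.6667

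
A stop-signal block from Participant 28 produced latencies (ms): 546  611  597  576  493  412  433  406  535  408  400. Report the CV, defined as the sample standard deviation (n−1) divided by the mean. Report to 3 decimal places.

0.170

n = 11, Σ = 5417, M = 492.4545
Σ(x−M)² = 69802.727; s = √(69802.727/10) = 83.5480
CV = 83.5480 / 492.4545 = 0.16966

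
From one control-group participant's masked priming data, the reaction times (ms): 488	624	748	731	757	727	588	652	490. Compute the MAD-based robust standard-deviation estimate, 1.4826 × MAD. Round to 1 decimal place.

Sorted: 488, 490, 588, 624, 652, 727, 731, 748, 757 → median = 652
|x − 652| sorted: 0, 28, 64, 75, 79, 96, 105, 162, 164 → MAD = 79
Robust SD ≈ 1.4826 × 79 = 117.125

117.1 ms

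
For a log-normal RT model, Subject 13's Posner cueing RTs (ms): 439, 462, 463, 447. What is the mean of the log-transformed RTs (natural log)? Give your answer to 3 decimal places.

6.115

ln(RT): 6.0845, 6.1356, 6.1377, 6.1026
Σ ln(RT) = 24.4603
Mean = 24.4603/4 = 6.11509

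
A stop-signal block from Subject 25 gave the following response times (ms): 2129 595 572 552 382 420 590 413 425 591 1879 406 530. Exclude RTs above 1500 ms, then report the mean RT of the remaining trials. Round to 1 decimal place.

Excluded: 1879, 2129
Retained (n=11): Σ = 5476
Mean = 5476/11 = 497.8182

497.8 ms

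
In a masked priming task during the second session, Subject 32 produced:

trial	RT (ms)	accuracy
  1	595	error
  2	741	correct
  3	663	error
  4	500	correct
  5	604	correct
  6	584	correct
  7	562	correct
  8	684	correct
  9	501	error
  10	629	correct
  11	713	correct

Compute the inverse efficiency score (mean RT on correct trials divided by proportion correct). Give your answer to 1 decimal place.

Correct trials (n=8): 741, 500, 604, 584, 562, 684, 629, 713
Mean correct RT = 5017/8 = 627.1250 ms
Proportion correct = 8/11
IES = 627.1250 / (8/11) = 862.297 ms

862.3 ms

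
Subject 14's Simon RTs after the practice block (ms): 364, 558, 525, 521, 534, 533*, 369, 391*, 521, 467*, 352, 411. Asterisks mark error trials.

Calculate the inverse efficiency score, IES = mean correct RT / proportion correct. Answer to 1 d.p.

615.6 ms

Correct trials (n=9): 364, 558, 525, 521, 534, 369, 521, 352, 411
Mean correct RT = 4155/9 = 461.6667 ms
Proportion correct = 9/12
IES = 461.6667 / (9/12) = 615.556 ms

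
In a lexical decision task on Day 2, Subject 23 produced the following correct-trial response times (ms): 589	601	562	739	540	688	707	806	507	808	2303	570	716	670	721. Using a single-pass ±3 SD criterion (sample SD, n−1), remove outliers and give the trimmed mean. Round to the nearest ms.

n = 15, ΣRT = 11527, M = 768.467
Σ(x−M)² = 2646419.73; s = √(2646419.73/14) = 434.776
Cutoffs: 768.467 ± 3·434.776 → [-535.9, 2072.8]
Outside: 2303 → excluded.
Retained (n=14): Σ = 9224, mean = 9224/14 = 658.857

659 ms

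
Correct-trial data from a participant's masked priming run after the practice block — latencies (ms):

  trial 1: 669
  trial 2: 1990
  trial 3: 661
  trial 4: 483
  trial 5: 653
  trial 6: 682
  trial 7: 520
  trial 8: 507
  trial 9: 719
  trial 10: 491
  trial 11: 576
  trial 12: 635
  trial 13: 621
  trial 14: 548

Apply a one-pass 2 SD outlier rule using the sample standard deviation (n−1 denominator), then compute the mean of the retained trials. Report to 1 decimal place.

597.3 ms

n = 14, ΣRT = 9755, M = 696.786
Σ(x−M)² = 1878696.36; s = √(1878696.36/13) = 380.151
Cutoffs: 696.786 ± 2·380.151 → [-63.5, 1457.1]
Outside: 1990 → excluded.
Retained (n=13): Σ = 7765, mean = 7765/13 = 597.308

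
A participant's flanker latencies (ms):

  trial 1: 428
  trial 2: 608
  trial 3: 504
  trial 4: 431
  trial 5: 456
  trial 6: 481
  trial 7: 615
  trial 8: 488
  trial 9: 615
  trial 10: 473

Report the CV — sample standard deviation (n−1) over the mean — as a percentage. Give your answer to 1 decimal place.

14.7%

n = 10, Σ = 5099, M = 509.9000
Σ(x−M)² = 50264.900; s = √(50264.900/9) = 74.7328
CV = 74.7328 / 509.9000 = 0.14656 = 14.656%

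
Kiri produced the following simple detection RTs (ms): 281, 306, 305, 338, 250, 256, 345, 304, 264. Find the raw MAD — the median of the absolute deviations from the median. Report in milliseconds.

34 ms

Sorted: 250, 256, 264, 281, 304, 305, 306, 338, 345 → median = 304
|x − 304|: 23, 2, 1, 34, 54, 48, 41, 0, 40
Sorted deviations: 0, 1, 2, 23, 34, 40, 41, 48, 54 → MAD = 34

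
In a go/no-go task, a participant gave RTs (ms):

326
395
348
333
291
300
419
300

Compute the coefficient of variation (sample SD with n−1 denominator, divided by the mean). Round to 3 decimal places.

n = 8, Σ = 2712, M = 339.0000
Σ(x−M)² = 15168.000; s = √(15168.000/7) = 46.5495
CV = 46.5495 / 339.0000 = 0.13731

0.137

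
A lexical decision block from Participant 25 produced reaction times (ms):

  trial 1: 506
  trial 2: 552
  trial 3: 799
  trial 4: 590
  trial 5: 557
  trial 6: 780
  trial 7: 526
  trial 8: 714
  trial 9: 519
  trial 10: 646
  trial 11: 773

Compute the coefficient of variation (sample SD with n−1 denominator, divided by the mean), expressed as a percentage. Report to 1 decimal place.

n = 11, Σ = 6962, M = 632.9091
Σ(x−M)² = 130254.909; s = √(130254.909/10) = 114.1293
CV = 114.1293 / 632.9091 = 0.18032 = 18.032%

18.0%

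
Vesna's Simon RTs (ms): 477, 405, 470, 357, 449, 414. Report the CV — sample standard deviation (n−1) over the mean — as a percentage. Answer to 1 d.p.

n = 6, Σ = 2572, M = 428.6667
Σ(x−M)² = 10369.333; s = √(10369.333/5) = 45.5397
CV = 45.5397 / 428.6667 = 0.10624 = 10.624%

10.6%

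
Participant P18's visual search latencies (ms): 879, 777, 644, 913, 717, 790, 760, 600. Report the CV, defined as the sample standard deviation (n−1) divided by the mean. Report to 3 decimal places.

0.140

n = 8, Σ = 6080, M = 760.0000
Σ(x−M)² = 79664.000; s = √(79664.000/7) = 106.6798
CV = 106.6798 / 760.0000 = 0.14037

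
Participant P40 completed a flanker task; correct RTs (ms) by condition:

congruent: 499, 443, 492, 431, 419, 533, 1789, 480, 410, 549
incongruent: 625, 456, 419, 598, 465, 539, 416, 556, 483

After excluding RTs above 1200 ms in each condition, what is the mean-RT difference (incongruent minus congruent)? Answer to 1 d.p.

congruent: exclude 1789
M(congruent) = 4256/9 = 472.889
M(incongruent) = 4557/9 = 506.333
Difference = 506.333 − 472.889 = 33.444 ms

33.4 ms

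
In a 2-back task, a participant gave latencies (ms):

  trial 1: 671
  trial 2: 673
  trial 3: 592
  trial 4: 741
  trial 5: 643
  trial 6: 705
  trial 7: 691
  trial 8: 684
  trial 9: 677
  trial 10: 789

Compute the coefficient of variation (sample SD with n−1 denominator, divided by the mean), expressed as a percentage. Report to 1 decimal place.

7.7%

n = 10, Σ = 6866, M = 686.6000
Σ(x−M)² = 25180.400; s = √(25180.400/9) = 52.8944
CV = 52.8944 / 686.6000 = 0.07704 = 7.704%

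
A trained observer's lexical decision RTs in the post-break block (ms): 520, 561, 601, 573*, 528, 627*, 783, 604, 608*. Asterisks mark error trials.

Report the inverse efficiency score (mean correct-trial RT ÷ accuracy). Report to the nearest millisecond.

Correct trials (n=6): 520, 561, 601, 528, 783, 604
Mean correct RT = 3597/6 = 599.5000 ms
Proportion correct = 6/9
IES = 599.5000 / (6/9) = 899.250 ms

899 ms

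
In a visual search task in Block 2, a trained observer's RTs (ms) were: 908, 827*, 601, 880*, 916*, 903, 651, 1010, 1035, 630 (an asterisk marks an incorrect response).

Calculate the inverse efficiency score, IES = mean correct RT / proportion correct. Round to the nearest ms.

1171 ms

Correct trials (n=7): 908, 601, 903, 651, 1010, 1035, 630
Mean correct RT = 5738/7 = 819.7143 ms
Proportion correct = 7/10
IES = 819.7143 / (7/10) = 1171.020 ms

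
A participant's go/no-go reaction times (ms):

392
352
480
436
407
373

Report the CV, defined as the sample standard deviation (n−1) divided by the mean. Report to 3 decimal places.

0.113

n = 6, Σ = 2440, M = 406.6667
Σ(x−M)² = 10575.333; s = √(10575.333/5) = 45.9899
CV = 45.9899 / 406.6667 = 0.11309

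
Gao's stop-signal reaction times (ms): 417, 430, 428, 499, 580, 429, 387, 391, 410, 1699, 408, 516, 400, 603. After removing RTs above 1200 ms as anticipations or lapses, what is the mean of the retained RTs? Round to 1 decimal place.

Excluded: 1699
Retained (n=13): Σ = 5898
Mean = 5898/13 = 453.6923

453.7 ms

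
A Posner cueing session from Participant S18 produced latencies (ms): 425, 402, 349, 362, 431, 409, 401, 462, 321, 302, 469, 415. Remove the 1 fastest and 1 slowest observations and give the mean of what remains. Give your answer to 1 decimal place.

397.7 ms

Sorted: 302, 321, 349, 362, 401, 402, 409, 415, 425, 431, 462, 469
Drop lowest 1 (302) and highest 1 (469)
Remaining (n=10): Σ = 3977, mean = 3977/10 = 397.700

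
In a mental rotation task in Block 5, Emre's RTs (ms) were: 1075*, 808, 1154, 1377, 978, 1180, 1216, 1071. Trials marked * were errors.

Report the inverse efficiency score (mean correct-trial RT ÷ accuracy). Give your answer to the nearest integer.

Correct trials (n=7): 808, 1154, 1377, 978, 1180, 1216, 1071
Mean correct RT = 7784/7 = 1112.0000 ms
Proportion correct = 7/8
IES = 1112.0000 / (7/8) = 1270.857 ms

1271 ms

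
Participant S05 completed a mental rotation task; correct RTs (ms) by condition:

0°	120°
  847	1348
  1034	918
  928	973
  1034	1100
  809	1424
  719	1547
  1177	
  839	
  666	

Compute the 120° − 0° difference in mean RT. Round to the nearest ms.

324 ms

M(0°) = 8053/9 = 894.778
M(120°) = 7310/6 = 1218.333
Difference = 1218.333 − 894.778 = 323.556 ms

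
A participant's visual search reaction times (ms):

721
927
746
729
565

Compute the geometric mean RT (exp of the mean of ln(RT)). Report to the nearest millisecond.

ln(RT): 6.5806, 6.8320, 6.6147, 6.5917, 6.3368
Mean ln(RT) = 32.9558/5 = 6.59116
Geometric mean = exp(6.59116) = 728.63 ms

729 ms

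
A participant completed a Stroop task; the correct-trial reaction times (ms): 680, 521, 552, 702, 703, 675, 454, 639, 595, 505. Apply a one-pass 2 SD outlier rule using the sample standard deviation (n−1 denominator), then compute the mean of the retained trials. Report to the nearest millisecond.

n = 10, ΣRT = 6026, M = 602.600
Σ(x−M)² = 73402.40; s = √(73402.40/9) = 90.310
Cutoffs: 602.600 ± 2·90.310 → [422.0, 783.2]
No RTs fall outside the cutoffs; all 10 retained. Mean = 6026/10 = 602.600

603 ms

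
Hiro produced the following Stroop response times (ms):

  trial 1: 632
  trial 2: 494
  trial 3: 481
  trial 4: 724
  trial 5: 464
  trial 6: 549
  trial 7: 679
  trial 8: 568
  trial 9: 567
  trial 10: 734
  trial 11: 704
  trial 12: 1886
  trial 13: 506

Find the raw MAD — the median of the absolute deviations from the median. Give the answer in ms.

87 ms

Sorted: 464, 481, 494, 506, 549, 567, 568, 632, 679, 704, 724, 734, 1886 → median = 568
|x − 568|: 64, 74, 87, 156, 104, 19, 111, 0, 1, 166, 136, 1318, 62
Sorted deviations: 0, 1, 19, 62, 64, 74, 87, 104, 111, 136, 156, 166, 1318 → MAD = 87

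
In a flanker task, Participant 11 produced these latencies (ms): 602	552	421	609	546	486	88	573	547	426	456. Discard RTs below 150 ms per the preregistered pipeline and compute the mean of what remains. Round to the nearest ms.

522 ms

Excluded: 88
Retained (n=10): Σ = 5218
Mean = 5218/10 = 521.8000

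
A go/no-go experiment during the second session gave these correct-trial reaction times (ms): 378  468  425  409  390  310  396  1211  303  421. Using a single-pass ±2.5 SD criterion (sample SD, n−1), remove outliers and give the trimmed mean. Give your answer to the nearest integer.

n = 10, ΣRT = 4711, M = 471.100
Σ(x−M)² = 631048.90; s = √(631048.90/9) = 264.795
Cutoffs: 471.100 ± 2.5·264.795 → [-190.9, 1133.1]
Outside: 1211 → excluded.
Retained (n=9): Σ = 3500, mean = 3500/9 = 388.889

389 ms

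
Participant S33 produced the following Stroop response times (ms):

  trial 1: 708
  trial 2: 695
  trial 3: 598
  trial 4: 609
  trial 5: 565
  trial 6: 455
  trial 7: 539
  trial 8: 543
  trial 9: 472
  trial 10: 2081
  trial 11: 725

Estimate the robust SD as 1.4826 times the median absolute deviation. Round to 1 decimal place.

Sorted: 455, 472, 539, 543, 565, 598, 609, 695, 708, 725, 2081 → median = 598
|x − 598| sorted: 0, 11, 33, 55, 59, 97, 110, 126, 127, 143, 1483 → MAD = 97
Robust SD ≈ 1.4826 × 97 = 143.812

143.8 ms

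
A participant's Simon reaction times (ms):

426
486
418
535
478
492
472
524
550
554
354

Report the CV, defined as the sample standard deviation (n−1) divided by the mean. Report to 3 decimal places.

0.129

n = 11, Σ = 5289, M = 480.8182
Σ(x−M)² = 38213.636; s = √(38213.636/10) = 61.8172
CV = 61.8172 / 480.8182 = 0.12857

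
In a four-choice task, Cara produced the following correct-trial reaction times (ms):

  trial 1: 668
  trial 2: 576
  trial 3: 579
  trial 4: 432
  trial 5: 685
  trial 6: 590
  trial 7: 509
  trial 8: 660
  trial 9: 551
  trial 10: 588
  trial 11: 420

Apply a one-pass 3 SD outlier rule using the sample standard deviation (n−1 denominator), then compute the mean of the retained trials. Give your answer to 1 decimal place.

568.9 ms

n = 11, ΣRT = 6258, M = 568.909
Σ(x−M)² = 77382.91; s = √(77382.91/10) = 87.968
Cutoffs: 568.909 ± 3·87.968 → [305.0, 832.8]
No RTs fall outside the cutoffs; all 11 retained. Mean = 6258/11 = 568.909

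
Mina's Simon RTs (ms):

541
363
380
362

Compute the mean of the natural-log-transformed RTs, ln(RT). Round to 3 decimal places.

ln(RT): 6.2934, 5.8944, 5.9402, 5.8916
Σ ln(RT) = 24.0196
Mean = 24.0196/4 = 6.00491

6.005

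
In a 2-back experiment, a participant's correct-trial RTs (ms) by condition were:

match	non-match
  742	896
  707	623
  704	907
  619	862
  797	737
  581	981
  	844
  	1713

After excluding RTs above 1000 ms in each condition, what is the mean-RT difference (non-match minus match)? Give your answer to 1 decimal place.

144.0 ms

non-match: exclude 1713
M(match) = 4150/6 = 691.667
M(non-match) = 5850/7 = 835.714
Difference = 835.714 − 691.667 = 144.048 ms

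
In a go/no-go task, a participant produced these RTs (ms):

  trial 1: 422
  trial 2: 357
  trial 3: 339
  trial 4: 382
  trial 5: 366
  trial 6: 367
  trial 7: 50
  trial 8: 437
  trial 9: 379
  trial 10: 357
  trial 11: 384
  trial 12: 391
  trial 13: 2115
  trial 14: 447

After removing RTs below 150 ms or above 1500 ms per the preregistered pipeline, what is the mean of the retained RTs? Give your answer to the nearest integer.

Excluded: 50, 2115
Retained (n=12): Σ = 4628
Mean = 4628/12 = 385.6667

386 ms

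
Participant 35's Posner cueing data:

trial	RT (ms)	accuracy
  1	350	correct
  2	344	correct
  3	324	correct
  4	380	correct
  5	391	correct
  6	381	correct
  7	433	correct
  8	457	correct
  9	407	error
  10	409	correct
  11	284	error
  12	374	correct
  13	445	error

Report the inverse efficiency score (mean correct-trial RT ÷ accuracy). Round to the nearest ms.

Correct trials (n=10): 350, 344, 324, 380, 391, 381, 433, 457, 409, 374
Mean correct RT = 3843/10 = 384.3000 ms
Proportion correct = 10/13
IES = 384.3000 / (10/13) = 499.590 ms

500 ms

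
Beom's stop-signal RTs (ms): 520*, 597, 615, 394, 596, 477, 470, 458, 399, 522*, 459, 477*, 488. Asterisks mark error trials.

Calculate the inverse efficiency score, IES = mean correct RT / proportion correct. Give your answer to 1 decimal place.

Correct trials (n=10): 597, 615, 394, 596, 477, 470, 458, 399, 459, 488
Mean correct RT = 4953/10 = 495.3000 ms
Proportion correct = 10/13
IES = 495.3000 / (10/13) = 643.890 ms

643.9 ms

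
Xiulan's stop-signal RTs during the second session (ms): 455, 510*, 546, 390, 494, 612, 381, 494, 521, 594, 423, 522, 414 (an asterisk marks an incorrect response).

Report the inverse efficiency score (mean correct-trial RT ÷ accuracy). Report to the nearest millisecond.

528 ms

Correct trials (n=12): 455, 546, 390, 494, 612, 381, 494, 521, 594, 423, 522, 414
Mean correct RT = 5846/12 = 487.1667 ms
Proportion correct = 12/13
IES = 487.1667 / (12/13) = 527.764 ms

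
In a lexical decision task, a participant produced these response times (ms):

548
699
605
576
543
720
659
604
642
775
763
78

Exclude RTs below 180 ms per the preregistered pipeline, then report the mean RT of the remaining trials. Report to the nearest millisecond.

649 ms

Excluded: 78
Retained (n=11): Σ = 7134
Mean = 7134/11 = 648.5455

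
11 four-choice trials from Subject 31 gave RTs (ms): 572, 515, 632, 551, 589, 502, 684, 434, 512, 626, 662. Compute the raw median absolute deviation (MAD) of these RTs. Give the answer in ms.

Sorted: 434, 502, 512, 515, 551, 572, 589, 626, 632, 662, 684 → median = 572
|x − 572|: 0, 57, 60, 21, 17, 70, 112, 138, 60, 54, 90
Sorted deviations: 0, 17, 21, 54, 57, 60, 60, 70, 90, 112, 138 → MAD = 60

60 ms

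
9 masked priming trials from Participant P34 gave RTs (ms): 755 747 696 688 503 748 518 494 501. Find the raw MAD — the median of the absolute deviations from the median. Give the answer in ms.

67 ms

Sorted: 494, 501, 503, 518, 688, 696, 747, 748, 755 → median = 688
|x − 688|: 67, 59, 8, 0, 185, 60, 170, 194, 187
Sorted deviations: 0, 8, 59, 60, 67, 170, 185, 187, 194 → MAD = 67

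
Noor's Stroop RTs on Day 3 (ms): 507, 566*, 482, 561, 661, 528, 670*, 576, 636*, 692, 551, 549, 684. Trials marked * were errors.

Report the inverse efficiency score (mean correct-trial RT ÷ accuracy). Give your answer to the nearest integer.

Correct trials (n=10): 507, 482, 561, 661, 528, 576, 692, 551, 549, 684
Mean correct RT = 5791/10 = 579.1000 ms
Proportion correct = 10/13
IES = 579.1000 / (10/13) = 752.830 ms

753 ms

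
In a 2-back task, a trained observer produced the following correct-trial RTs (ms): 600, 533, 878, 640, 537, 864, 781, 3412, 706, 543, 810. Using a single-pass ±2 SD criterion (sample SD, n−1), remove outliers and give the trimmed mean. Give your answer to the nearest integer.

689 ms

n = 11, ΣRT = 10304, M = 936.727
Σ(x−M)² = 6908490.18; s = √(6908490.18/10) = 831.173
Cutoffs: 936.727 ± 2·831.173 → [-725.6, 2599.1]
Outside: 3412 → excluded.
Retained (n=10): Σ = 6892, mean = 6892/10 = 689.200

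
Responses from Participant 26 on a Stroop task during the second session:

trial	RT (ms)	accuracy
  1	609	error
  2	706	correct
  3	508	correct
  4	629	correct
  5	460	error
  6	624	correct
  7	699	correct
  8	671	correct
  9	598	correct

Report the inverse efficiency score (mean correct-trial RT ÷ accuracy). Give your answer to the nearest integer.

Correct trials (n=7): 706, 508, 629, 624, 699, 671, 598
Mean correct RT = 4435/7 = 633.5714 ms
Proportion correct = 7/9
IES = 633.5714 / (7/9) = 814.592 ms

815 ms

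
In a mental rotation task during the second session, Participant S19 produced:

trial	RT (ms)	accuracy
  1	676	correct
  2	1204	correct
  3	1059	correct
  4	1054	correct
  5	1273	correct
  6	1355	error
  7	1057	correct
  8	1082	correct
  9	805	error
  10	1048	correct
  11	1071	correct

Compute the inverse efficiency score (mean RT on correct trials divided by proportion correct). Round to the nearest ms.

Correct trials (n=9): 676, 1204, 1059, 1054, 1273, 1057, 1082, 1048, 1071
Mean correct RT = 9524/9 = 1058.2222 ms
Proportion correct = 9/11
IES = 1058.2222 / (9/11) = 1293.383 ms

1293 ms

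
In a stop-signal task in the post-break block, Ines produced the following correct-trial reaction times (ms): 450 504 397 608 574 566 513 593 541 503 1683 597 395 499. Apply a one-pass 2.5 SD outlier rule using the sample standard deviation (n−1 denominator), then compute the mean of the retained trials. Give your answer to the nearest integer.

n = 14, ΣRT = 8423, M = 601.643
Σ(x−M)² = 1320415.21; s = √(1320415.21/13) = 318.701
Cutoffs: 601.643 ± 2.5·318.701 → [-195.1, 1398.4]
Outside: 1683 → excluded.
Retained (n=13): Σ = 6740, mean = 6740/13 = 518.462

518 ms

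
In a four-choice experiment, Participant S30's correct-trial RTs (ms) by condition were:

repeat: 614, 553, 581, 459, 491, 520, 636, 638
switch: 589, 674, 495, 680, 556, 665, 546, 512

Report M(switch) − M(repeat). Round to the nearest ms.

28 ms

M(repeat) = 4492/8 = 561.500
M(switch) = 4717/8 = 589.625
Difference = 589.625 − 561.500 = 28.125 ms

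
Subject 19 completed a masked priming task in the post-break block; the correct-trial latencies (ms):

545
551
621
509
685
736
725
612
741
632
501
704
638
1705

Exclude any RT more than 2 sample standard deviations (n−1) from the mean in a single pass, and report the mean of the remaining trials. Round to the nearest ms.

n = 14, ΣRT = 9905, M = 707.500
Σ(x−M)² = 1157841.50; s = √(1157841.50/13) = 298.437
Cutoffs: 707.500 ± 2·298.437 → [110.6, 1304.4]
Outside: 1705 → excluded.
Retained (n=13): Σ = 8200, mean = 8200/13 = 630.769

631 ms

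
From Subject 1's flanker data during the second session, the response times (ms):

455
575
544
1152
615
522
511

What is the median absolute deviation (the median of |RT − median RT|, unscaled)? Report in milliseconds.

33 ms

Sorted: 455, 511, 522, 544, 575, 615, 1152 → median = 544
|x − 544|: 89, 31, 0, 608, 71, 22, 33
Sorted deviations: 0, 22, 31, 33, 71, 89, 608 → MAD = 33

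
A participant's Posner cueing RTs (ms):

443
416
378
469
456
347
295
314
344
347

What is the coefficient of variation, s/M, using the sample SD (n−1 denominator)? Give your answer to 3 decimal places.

0.161

n = 10, Σ = 3809, M = 380.9000
Σ(x−M)² = 34012.900; s = √(34012.900/9) = 61.4753
CV = 61.4753 / 380.9000 = 0.16139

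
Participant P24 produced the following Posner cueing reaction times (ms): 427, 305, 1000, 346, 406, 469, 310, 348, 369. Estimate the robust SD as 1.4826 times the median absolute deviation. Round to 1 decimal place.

86.0 ms

Sorted: 305, 310, 346, 348, 369, 406, 427, 469, 1000 → median = 369
|x − 369| sorted: 0, 21, 23, 37, 58, 59, 64, 100, 631 → MAD = 58
Robust SD ≈ 1.4826 × 58 = 85.991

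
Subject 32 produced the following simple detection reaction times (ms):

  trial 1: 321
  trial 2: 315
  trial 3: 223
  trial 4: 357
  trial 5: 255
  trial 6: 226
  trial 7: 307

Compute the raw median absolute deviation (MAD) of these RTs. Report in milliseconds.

50 ms

Sorted: 223, 226, 255, 307, 315, 321, 357 → median = 307
|x − 307|: 14, 8, 84, 50, 52, 81, 0
Sorted deviations: 0, 8, 14, 50, 52, 81, 84 → MAD = 50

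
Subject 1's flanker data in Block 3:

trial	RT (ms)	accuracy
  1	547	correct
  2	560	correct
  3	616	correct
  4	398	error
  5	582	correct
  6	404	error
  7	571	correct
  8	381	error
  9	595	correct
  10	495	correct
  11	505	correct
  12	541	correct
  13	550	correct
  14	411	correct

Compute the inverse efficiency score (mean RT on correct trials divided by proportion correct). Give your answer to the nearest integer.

691 ms

Correct trials (n=11): 547, 560, 616, 582, 571, 595, 495, 505, 541, 550, 411
Mean correct RT = 5973/11 = 543.0000 ms
Proportion correct = 11/14
IES = 543.0000 / (11/14) = 691.091 ms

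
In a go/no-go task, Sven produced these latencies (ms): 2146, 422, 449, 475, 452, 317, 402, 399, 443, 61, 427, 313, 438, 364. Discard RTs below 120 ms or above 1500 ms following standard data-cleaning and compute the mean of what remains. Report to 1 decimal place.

408.4 ms

Excluded: 61, 2146
Retained (n=12): Σ = 4901
Mean = 4901/12 = 408.4167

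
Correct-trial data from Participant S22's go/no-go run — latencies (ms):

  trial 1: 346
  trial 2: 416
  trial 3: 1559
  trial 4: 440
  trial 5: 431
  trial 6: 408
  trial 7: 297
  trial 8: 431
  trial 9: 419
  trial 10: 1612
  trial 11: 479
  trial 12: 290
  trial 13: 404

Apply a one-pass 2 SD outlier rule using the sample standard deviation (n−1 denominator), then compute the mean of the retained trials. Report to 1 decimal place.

n = 13, ΣRT = 7532, M = 579.385
Σ(x−M)² = 2429985.08; s = √(2429985.08/12) = 449.999
Cutoffs: 579.385 ± 2·449.999 → [-320.6, 1479.4]
Outside: 1559, 1612 → excluded.
Retained (n=11): Σ = 4361, mean = 4361/11 = 396.455

396.5 ms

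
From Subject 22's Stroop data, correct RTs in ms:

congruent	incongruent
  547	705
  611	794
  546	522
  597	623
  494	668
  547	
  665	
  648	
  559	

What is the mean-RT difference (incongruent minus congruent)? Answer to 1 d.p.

M(congruent) = 5214/9 = 579.333
M(incongruent) = 3312/5 = 662.400
Difference = 662.400 − 579.333 = 83.067 ms

83.1 ms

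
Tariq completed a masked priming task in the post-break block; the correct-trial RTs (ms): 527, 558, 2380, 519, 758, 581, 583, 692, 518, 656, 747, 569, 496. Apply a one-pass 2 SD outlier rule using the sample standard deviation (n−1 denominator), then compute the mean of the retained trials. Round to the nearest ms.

600 ms

n = 13, ΣRT = 9584, M = 737.231
Σ(x−M)² = 3014558.31; s = √(3014558.31/12) = 501.212
Cutoffs: 737.231 ± 2·501.212 → [-265.2, 1739.7]
Outside: 2380 → excluded.
Retained (n=12): Σ = 7204, mean = 7204/12 = 600.333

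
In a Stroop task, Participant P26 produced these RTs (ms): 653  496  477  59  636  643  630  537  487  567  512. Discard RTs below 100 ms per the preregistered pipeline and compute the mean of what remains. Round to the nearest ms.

Excluded: 59
Retained (n=10): Σ = 5638
Mean = 5638/10 = 563.8000

564 ms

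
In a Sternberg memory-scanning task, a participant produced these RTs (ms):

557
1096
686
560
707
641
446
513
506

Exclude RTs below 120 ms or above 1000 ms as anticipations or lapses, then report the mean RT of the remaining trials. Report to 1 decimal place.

Excluded: 1096
Retained (n=8): Σ = 4616
Mean = 4616/8 = 577.0000

577.0 ms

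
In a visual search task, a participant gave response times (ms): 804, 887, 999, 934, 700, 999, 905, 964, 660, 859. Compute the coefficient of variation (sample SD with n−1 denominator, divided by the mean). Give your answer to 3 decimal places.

0.135

n = 10, Σ = 8711, M = 871.1000
Σ(x−M)² = 125192.900; s = √(125192.900/9) = 117.9420
CV = 117.9420 / 871.1000 = 0.13539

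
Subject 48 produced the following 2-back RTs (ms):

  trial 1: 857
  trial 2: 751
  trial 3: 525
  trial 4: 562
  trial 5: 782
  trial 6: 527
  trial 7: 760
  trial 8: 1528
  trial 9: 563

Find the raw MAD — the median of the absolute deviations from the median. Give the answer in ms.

Sorted: 525, 527, 562, 563, 751, 760, 782, 857, 1528 → median = 751
|x − 751|: 106, 0, 226, 189, 31, 224, 9, 777, 188
Sorted deviations: 0, 9, 31, 106, 188, 189, 224, 226, 777 → MAD = 188

188 ms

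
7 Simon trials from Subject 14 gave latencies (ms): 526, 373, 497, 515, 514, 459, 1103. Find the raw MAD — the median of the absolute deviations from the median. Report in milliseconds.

Sorted: 373, 459, 497, 514, 515, 526, 1103 → median = 514
|x − 514|: 12, 141, 17, 1, 0, 55, 589
Sorted deviations: 0, 1, 12, 17, 55, 141, 589 → MAD = 17

17 ms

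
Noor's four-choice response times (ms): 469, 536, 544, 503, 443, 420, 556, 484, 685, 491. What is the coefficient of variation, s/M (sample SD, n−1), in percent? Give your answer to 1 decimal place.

n = 10, Σ = 5131, M = 513.1000
Σ(x−M)² = 49832.900; s = √(49832.900/9) = 74.4109
CV = 74.4109 / 513.1000 = 0.14502 = 14.502%

14.5%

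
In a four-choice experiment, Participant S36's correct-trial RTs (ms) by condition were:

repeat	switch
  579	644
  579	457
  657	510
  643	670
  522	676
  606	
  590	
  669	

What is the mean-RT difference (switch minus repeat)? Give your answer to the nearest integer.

-14 ms

M(repeat) = 4845/8 = 605.625
M(switch) = 2957/5 = 591.400
Difference = 591.400 − 605.625 = -14.225 ms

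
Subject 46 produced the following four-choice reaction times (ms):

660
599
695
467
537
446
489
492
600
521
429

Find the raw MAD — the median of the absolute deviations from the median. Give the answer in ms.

Sorted: 429, 446, 467, 489, 492, 521, 537, 599, 600, 660, 695 → median = 521
|x − 521|: 139, 78, 174, 54, 16, 75, 32, 29, 79, 0, 92
Sorted deviations: 0, 16, 29, 32, 54, 75, 78, 79, 92, 139, 174 → MAD = 75

75 ms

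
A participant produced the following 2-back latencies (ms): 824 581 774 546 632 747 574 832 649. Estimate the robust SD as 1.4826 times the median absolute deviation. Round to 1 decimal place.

Sorted: 546, 574, 581, 632, 649, 747, 774, 824, 832 → median = 649
|x − 649| sorted: 0, 17, 68, 75, 98, 103, 125, 175, 183 → MAD = 98
Robust SD ≈ 1.4826 × 98 = 145.295

145.3 ms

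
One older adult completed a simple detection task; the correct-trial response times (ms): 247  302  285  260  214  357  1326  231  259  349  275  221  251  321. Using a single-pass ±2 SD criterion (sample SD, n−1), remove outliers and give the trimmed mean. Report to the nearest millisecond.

275 ms

n = 14, ΣRT = 4898, M = 349.857
Σ(x−M)² = 1051709.71; s = √(1051709.71/13) = 284.431
Cutoffs: 349.857 ± 2·284.431 → [-219.0, 918.7]
Outside: 1326 → excluded.
Retained (n=13): Σ = 3572, mean = 3572/13 = 274.769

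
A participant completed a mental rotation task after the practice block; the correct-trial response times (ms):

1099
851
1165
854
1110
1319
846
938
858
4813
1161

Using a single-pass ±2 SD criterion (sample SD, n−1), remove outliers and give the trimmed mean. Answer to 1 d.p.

1020.1 ms

n = 11, ΣRT = 15014, M = 1364.909
Σ(x−M)² = 13342272.91; s = √(13342272.91/10) = 1155.088
Cutoffs: 1364.909 ± 2·1155.088 → [-945.3, 3675.1]
Outside: 4813 → excluded.
Retained (n=10): Σ = 10201, mean = 10201/10 = 1020.100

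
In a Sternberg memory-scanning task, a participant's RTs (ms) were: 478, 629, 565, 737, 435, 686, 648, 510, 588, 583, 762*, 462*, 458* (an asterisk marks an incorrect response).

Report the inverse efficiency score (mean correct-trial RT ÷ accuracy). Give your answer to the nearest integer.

Correct trials (n=10): 478, 629, 565, 737, 435, 686, 648, 510, 588, 583
Mean correct RT = 5859/10 = 585.9000 ms
Proportion correct = 10/13
IES = 585.9000 / (10/13) = 761.670 ms

762 ms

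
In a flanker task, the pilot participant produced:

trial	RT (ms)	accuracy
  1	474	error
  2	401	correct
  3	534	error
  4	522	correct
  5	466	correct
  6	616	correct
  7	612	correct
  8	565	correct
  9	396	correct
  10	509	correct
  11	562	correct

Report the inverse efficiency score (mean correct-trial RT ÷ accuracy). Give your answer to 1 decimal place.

631.3 ms

Correct trials (n=9): 401, 522, 466, 616, 612, 565, 396, 509, 562
Mean correct RT = 4649/9 = 516.5556 ms
Proportion correct = 9/11
IES = 516.5556 / (9/11) = 631.346 ms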